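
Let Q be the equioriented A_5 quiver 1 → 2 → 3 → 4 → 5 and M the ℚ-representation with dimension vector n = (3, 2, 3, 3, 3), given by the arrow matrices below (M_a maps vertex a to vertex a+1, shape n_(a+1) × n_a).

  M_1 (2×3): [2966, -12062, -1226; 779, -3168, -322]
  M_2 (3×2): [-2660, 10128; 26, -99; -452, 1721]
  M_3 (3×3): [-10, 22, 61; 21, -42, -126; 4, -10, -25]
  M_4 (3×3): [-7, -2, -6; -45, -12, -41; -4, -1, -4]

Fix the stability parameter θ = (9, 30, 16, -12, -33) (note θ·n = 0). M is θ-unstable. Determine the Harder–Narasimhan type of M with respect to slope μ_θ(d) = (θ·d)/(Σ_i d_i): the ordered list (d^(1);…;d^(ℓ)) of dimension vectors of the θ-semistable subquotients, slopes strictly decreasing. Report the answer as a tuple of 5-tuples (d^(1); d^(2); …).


Interval decomposition of M: I[1,1], I[1,3], I[1,5], I[3,5], I[4,5].
HN type (ℓ=5): μ^(1)=23; μ^(2)=9; μ^(3)=2; μ^(4)=-29/3; μ^(5)=-45/2

((0, 1, 1, 0, 0); (2, 0, 0, 0, 0); (1, 1, 1, 1, 1); (0, 0, 1, 1, 1); (0, 0, 0, 1, 1))


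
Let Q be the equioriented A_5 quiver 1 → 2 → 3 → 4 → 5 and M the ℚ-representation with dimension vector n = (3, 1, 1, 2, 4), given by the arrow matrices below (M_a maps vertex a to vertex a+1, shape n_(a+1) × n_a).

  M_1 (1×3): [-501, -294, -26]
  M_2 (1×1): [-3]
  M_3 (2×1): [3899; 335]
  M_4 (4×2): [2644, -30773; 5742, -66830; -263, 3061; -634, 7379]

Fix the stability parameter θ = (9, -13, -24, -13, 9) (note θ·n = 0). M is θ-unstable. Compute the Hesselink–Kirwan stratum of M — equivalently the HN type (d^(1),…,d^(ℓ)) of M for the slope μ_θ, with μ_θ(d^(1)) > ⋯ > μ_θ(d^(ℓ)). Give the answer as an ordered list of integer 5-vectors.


Interval decomposition of M: I[1,1]^2, I[1,5], I[4,5], I[5,5]^2.
HN type (ℓ=3): μ^(1)=9; μ^(2)=-41/4; μ^(3)=-13

((2, 0, 0, 0, 4); (1, 1, 1, 1, 0); (0, 0, 0, 1, 0))


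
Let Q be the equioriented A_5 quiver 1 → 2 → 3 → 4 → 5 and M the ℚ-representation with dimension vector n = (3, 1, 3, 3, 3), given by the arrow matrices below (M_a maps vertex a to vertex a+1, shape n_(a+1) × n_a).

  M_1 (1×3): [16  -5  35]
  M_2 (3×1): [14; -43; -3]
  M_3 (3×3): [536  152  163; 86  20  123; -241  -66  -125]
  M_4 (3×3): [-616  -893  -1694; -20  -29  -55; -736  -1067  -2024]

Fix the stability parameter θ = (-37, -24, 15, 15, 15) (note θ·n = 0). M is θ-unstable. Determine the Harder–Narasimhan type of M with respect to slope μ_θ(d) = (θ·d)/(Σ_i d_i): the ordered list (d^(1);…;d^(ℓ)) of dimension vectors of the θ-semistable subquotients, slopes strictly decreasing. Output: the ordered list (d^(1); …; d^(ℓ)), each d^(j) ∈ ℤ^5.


Interval decomposition of M: I[1,1]^2, I[1,5], I[3,4], I[3,5], I[5,5].
HN type (ℓ=3): μ^(1)=15; μ^(2)=-24; μ^(3)=-37

((0, 0, 3, 3, 3); (0, 1, 0, 0, 0); (3, 0, 0, 0, 0))


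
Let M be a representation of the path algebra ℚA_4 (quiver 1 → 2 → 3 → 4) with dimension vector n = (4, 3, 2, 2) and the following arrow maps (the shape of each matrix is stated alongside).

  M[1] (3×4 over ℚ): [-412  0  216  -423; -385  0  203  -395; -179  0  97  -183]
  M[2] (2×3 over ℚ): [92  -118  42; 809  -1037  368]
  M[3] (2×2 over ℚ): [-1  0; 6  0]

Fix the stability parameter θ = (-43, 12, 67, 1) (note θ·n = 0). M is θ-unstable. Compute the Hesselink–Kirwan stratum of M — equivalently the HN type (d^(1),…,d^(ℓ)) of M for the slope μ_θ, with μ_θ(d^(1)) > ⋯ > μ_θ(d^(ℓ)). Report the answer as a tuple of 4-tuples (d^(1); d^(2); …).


Via rank(M_{q-1}∘⋯∘M_p): M ≅ I[1,1], I[1,2], I[1,3], I[1,4], I[4,4].
μ_θ-semistable layers: μ^(1)=67; μ^(2)=34; μ^(3)=12; μ^(4)=1; μ^(5)=-43

((0, 0, 1, 0); (0, 0, 1, 1); (0, 3, 0, 0); (0, 0, 0, 1); (4, 0, 0, 0))


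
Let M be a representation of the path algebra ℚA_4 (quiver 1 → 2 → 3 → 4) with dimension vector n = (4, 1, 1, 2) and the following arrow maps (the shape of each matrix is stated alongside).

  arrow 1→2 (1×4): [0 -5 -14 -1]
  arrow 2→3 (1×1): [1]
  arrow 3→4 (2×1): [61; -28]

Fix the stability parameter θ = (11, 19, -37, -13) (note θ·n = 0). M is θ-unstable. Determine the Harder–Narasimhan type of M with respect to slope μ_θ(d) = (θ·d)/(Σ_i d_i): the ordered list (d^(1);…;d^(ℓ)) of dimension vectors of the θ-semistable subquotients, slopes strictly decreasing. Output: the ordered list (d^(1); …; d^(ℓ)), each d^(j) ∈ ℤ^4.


Interval decomposition of M: I[1,1]^3, I[1,4], I[4,4].
HN type (ℓ=3): μ^(1)=11; μ^(2)=-5; μ^(3)=-13

((3, 0, 0, 0); (1, 1, 1, 1); (0, 0, 0, 1))


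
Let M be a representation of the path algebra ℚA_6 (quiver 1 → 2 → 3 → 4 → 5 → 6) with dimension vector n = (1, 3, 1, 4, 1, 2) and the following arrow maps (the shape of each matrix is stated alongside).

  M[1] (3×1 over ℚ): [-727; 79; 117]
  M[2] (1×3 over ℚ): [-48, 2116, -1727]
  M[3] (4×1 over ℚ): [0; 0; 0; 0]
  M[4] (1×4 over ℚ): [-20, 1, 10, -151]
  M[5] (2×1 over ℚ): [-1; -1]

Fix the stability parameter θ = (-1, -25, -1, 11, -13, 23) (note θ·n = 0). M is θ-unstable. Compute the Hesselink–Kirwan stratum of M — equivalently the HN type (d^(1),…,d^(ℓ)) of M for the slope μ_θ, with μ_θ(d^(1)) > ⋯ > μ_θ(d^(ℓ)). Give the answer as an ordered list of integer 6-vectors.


Interval decomposition of M: I[1,3], I[2,2]^2, I[4,4]^3, I[4,6], I[6,6].
HN type (ℓ=5): μ^(1)=23; μ^(2)=11; μ^(3)=-1; μ^(4)=-13; μ^(5)=-25

((0, 0, 0, 0, 0, 2); (0, 0, 0, 3, 0, 0); (0, 0, 1, 1, 1, 0); (1, 1, 0, 0, 0, 0); (0, 2, 0, 0, 0, 0))


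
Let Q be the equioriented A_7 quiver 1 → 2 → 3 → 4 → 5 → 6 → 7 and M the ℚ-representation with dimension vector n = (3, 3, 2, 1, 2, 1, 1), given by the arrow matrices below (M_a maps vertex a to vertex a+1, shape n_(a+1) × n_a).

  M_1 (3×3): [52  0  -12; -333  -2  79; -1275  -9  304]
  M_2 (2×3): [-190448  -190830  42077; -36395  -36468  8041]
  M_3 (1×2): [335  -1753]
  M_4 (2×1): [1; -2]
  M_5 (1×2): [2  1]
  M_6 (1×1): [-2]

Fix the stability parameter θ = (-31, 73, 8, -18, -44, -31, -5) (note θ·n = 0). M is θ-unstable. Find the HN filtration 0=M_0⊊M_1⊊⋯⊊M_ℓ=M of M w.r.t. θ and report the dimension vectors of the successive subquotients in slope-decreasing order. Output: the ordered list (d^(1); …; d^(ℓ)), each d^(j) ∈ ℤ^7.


Interval decomposition of M: I[1,2], I[1,3], I[1,5], I[5,7].
HN type (ℓ=6): μ^(1)=73; μ^(2)=81/2; μ^(3)=19/4; μ^(4)=-5; μ^(5)=-31; μ^(6)=-44

((0, 1, 0, 0, 0, 0, 0); (0, 1, 1, 0, 0, 0, 0); (0, 1, 1, 1, 1, 0, 0); (0, 0, 0, 0, 0, 0, 1); (3, 0, 0, 0, 0, 1, 0); (0, 0, 0, 0, 1, 0, 0))


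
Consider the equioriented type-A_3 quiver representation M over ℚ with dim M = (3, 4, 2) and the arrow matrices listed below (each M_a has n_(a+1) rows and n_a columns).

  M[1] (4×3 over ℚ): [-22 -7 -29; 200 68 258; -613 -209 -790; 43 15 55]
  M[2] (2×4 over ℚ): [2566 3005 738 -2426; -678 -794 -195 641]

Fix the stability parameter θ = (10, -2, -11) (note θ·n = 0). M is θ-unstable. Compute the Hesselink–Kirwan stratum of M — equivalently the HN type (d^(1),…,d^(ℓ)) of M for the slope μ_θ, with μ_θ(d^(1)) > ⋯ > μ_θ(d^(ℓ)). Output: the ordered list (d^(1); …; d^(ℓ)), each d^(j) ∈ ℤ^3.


Interval decomposition of M: I[1,2], I[1,3]^2, I[2,2].
HN type (ℓ=3): μ^(1)=4; μ^(2)=-1; μ^(3)=-2

((1, 1, 0); (2, 2, 2); (0, 1, 0))


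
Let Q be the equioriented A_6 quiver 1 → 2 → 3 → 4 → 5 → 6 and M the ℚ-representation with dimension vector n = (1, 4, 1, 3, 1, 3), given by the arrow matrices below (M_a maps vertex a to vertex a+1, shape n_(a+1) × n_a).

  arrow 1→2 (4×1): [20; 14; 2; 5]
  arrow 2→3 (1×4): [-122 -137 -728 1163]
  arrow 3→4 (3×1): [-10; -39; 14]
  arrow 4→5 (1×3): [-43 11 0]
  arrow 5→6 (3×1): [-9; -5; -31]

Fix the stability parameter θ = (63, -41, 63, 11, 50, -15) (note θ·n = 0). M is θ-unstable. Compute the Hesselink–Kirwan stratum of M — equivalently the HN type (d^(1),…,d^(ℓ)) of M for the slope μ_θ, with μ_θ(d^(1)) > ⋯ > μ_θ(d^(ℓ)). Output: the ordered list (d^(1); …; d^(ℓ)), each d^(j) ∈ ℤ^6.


Barcode: M ≅ I[1,6], I[2,2]^3, I[4,4]^2, I[6,6]^2. HN layers by μ_θ (4 steps, strictly decreasing):
  μ^(1)=109/4; μ^(2)=11; μ^(3)=-15; μ^(4)=-41

((0, 0, 1, 1, 1, 1); (1, 1, 0, 2, 0, 0); (0, 0, 0, 0, 0, 2); (0, 3, 0, 0, 0, 0))


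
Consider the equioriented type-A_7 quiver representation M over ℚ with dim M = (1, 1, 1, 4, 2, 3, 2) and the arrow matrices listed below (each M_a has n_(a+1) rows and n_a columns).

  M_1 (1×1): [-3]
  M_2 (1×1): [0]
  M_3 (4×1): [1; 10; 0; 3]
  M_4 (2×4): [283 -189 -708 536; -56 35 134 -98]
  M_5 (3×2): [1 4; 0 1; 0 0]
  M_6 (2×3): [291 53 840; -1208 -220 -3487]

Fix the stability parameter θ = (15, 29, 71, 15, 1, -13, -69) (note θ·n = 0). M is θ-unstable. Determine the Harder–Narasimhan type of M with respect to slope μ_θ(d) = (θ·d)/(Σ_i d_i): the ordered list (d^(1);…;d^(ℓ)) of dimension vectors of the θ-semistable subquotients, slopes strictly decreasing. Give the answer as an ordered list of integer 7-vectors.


Barcode: M ≅ I[1,2], I[3,7], I[4,4]^2, I[4,7], I[6,6]. HN layers by μ_θ (5 steps, strictly decreasing):
  μ^(1)=29; μ^(2)=15; μ^(3)=1; μ^(4)=-13; μ^(5)=-33/2

((0, 1, 0, 0, 0, 0, 0); (1, 0, 0, 2, 0, 0, 0); (0, 0, 1, 1, 1, 1, 1); (0, 0, 0, 0, 0, 1, 0); (0, 0, 0, 1, 1, 1, 1))


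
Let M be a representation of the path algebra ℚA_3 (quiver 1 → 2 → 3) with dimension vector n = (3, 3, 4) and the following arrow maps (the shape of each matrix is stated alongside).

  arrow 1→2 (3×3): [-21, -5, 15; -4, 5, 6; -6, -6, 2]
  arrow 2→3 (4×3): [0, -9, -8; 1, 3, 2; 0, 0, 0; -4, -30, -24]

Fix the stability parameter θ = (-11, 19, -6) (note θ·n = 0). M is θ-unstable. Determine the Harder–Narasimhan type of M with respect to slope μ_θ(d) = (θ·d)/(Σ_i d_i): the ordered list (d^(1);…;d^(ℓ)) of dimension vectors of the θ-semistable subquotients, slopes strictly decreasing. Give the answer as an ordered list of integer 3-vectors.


Interval decomposition of M: I[1,2], I[1,3]^2, I[3,3]^2.
HN type (ℓ=4): μ^(1)=19; μ^(2)=13/2; μ^(3)=-6; μ^(4)=-11

((0, 1, 0); (0, 2, 2); (0, 0, 2); (3, 0, 0))


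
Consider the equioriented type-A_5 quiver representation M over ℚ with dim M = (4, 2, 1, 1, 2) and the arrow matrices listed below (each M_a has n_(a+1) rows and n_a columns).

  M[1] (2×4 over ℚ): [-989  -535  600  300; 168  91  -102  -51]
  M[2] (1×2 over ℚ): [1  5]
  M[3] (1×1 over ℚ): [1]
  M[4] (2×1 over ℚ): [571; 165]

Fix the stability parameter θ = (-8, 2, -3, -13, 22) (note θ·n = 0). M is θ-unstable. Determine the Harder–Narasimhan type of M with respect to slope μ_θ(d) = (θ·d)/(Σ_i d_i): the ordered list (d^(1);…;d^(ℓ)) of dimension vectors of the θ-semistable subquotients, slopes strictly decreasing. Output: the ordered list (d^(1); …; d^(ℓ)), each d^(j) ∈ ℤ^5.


Barcode: M ≅ I[1,1]^2, I[1,2], I[1,5], I[5,5]. HN layers by μ_θ (4 steps, strictly decreasing):
  μ^(1)=22; μ^(2)=2; μ^(3)=-14/3; μ^(4)=-8

((0, 0, 0, 0, 2); (0, 1, 0, 0, 0); (0, 1, 1, 1, 0); (4, 0, 0, 0, 0))


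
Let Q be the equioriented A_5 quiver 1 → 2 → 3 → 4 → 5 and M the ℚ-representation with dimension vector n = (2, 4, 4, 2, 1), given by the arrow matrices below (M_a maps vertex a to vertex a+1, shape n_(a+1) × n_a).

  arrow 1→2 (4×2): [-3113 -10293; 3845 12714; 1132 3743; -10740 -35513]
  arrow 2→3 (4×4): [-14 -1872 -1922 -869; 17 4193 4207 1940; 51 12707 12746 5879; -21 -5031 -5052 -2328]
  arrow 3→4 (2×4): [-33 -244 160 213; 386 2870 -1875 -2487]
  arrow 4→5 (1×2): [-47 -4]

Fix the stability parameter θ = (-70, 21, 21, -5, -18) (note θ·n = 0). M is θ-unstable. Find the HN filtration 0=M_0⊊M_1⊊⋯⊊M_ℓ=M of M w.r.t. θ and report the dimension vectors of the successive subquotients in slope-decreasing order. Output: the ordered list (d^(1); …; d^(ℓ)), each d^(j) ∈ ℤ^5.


Via rank(M_{q-1}∘⋯∘M_p): M ≅ I[1,4], I[1,5], I[2,2], I[2,3], I[3,3].
μ_θ-semistable layers: μ^(1)=21; μ^(2)=37/3; μ^(3)=19/4; μ^(4)=-70

((0, 2, 2, 0, 0); (0, 1, 1, 1, 0); (0, 1, 1, 1, 1); (2, 0, 0, 0, 0))


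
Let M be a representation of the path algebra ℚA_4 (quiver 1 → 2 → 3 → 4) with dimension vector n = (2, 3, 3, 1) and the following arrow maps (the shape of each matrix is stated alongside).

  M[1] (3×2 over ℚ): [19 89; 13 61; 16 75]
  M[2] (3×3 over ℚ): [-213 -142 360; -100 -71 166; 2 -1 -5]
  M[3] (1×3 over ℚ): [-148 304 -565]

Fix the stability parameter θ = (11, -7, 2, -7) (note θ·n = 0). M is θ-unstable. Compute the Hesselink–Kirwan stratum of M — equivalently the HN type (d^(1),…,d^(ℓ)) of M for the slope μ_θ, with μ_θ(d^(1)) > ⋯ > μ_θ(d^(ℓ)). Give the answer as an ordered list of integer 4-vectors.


Interval decomposition of M: I[1,3], I[1,4], I[2,3].
HN type (ℓ=3): μ^(1)=2; μ^(2)=-1/4; μ^(3)=-7

((1, 1, 2, 0); (1, 1, 1, 1); (0, 1, 0, 0))


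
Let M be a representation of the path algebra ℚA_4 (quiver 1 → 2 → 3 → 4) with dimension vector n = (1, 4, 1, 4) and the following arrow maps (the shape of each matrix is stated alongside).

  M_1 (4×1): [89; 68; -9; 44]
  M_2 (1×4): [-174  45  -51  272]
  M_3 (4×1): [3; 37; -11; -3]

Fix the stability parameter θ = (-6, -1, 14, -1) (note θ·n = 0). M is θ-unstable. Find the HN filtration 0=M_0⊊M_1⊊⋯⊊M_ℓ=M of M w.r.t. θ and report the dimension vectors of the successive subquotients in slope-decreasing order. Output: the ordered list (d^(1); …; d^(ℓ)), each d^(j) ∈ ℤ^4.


Interval decomposition of M: I[1,4], I[2,2]^3, I[4,4]^3.
HN type (ℓ=3): μ^(1)=13/2; μ^(2)=-1; μ^(3)=-6

((0, 0, 1, 1); (0, 4, 0, 3); (1, 0, 0, 0))


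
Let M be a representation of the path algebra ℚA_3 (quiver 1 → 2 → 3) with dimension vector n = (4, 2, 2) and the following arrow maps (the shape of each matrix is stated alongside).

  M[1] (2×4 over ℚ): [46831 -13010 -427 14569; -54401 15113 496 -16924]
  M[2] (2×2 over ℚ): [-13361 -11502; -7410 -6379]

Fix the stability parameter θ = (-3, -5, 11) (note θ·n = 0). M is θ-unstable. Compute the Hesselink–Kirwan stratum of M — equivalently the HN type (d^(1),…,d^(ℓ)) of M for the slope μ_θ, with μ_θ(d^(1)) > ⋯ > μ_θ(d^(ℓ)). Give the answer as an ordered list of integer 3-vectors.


Interval decomposition of M: I[1,1]^2, I[1,3]^2.
HN type (ℓ=3): μ^(1)=11; μ^(2)=-3; μ^(3)=-4

((0, 0, 2); (2, 0, 0); (2, 2, 0))


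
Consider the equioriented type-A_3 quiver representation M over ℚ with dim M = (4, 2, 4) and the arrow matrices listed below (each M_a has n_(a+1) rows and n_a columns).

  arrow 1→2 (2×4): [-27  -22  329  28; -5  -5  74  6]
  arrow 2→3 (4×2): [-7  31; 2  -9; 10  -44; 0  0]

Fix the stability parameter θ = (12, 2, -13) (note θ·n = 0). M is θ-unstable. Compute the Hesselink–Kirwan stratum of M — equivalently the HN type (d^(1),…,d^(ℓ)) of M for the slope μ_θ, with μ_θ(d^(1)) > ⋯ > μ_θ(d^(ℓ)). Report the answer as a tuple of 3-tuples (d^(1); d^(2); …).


Barcode: M ≅ I[1,1]^2, I[1,3]^2, I[3,3]^2. HN layers by μ_θ (3 steps, strictly decreasing):
  μ^(1)=12; μ^(2)=1/3; μ^(3)=-13

((2, 0, 0); (2, 2, 2); (0, 0, 2))


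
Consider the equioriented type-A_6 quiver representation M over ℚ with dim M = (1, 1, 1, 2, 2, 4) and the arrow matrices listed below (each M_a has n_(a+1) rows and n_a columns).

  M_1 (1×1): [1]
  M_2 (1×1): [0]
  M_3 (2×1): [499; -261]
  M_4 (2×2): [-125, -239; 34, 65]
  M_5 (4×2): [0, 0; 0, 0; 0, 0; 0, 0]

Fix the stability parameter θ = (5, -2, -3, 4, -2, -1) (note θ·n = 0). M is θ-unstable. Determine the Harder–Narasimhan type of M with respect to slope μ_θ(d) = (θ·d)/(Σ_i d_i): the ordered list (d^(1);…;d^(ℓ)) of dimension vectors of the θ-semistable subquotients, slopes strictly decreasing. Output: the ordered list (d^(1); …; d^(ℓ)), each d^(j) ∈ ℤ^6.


Barcode: M ≅ I[1,2], I[3,5], I[4,5], I[6,6]^4. HN layers by μ_θ (4 steps, strictly decreasing):
  μ^(1)=3/2; μ^(2)=1; μ^(3)=-1; μ^(4)=-3

((1, 1, 0, 0, 0, 0); (0, 0, 0, 2, 2, 0); (0, 0, 0, 0, 0, 4); (0, 0, 1, 0, 0, 0))


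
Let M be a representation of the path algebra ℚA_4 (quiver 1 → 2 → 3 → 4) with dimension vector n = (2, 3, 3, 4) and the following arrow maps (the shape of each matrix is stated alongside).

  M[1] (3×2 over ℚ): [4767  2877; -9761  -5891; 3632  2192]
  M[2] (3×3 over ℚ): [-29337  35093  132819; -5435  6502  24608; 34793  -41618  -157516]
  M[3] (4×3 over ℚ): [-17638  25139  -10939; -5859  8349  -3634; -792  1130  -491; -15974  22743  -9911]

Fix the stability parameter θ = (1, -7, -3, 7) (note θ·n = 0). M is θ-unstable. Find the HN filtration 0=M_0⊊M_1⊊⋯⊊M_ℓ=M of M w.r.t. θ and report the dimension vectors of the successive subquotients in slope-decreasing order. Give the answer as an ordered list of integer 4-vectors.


Barcode: M ≅ I[1,1], I[1,4], I[2,4]^2, I[4,4]. HN layers by μ_θ (4 steps, strictly decreasing):
  μ^(1)=7; μ^(2)=1; μ^(3)=-3; μ^(4)=-7

((0, 0, 0, 4); (1, 0, 0, 0); (1, 1, 3, 0); (0, 2, 0, 0))


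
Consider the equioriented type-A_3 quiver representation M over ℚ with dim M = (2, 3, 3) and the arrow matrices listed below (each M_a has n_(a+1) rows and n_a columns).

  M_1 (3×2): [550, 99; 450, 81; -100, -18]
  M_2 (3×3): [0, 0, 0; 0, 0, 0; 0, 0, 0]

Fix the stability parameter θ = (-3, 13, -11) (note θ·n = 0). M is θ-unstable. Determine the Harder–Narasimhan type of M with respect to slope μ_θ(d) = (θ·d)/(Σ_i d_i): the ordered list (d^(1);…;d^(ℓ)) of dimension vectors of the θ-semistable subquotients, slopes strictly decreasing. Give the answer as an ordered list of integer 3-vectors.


Interval decomposition of M: I[1,1], I[1,2], I[2,2]^2, I[3,3]^3.
HN type (ℓ=3): μ^(1)=13; μ^(2)=-3; μ^(3)=-11

((0, 3, 0); (2, 0, 0); (0, 0, 3))


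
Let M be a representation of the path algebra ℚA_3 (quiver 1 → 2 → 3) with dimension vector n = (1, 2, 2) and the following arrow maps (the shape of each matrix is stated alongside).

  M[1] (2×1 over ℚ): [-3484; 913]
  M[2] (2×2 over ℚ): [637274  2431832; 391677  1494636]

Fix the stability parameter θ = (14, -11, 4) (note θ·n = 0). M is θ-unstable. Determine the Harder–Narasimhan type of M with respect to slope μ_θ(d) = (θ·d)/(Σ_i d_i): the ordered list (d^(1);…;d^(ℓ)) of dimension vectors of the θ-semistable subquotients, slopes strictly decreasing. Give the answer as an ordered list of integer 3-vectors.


Barcode: M ≅ I[1,2], I[2,3], I[3,3]. HN layers by μ_θ (3 steps, strictly decreasing):
  μ^(1)=4; μ^(2)=3/2; μ^(3)=-11

((0, 0, 2); (1, 1, 0); (0, 1, 0))


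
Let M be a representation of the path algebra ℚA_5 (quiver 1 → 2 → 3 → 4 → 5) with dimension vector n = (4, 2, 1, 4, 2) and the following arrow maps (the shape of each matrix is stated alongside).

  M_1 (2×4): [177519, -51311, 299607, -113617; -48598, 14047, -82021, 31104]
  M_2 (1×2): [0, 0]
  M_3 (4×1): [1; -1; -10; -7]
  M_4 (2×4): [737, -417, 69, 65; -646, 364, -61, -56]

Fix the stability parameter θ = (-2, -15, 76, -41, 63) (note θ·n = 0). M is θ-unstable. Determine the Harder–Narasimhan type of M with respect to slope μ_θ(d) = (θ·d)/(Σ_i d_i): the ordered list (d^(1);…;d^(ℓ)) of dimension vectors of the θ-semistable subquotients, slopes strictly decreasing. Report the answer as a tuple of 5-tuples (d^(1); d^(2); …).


Interval decomposition of M: I[1,1]^2, I[1,2]^2, I[3,5], I[4,4]^2, I[4,5].
HN type (ℓ=5): μ^(1)=63; μ^(2)=35/2; μ^(3)=-2; μ^(4)=-17/2; μ^(5)=-41

((0, 0, 0, 0, 2); (0, 0, 1, 1, 0); (2, 0, 0, 0, 0); (2, 2, 0, 0, 0); (0, 0, 0, 3, 0))


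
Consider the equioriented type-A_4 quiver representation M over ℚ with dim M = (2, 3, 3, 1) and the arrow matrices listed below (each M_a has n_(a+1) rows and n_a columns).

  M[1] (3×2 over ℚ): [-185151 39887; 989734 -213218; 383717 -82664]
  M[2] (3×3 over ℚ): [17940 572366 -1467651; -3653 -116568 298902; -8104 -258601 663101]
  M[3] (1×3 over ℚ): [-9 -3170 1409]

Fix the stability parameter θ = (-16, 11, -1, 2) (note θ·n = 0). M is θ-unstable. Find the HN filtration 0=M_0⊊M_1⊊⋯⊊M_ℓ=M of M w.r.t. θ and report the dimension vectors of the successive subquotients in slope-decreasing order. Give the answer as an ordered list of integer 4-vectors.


Interval decomposition of M: I[1,3]^2, I[2,4].
HN type (ℓ=3): μ^(1)=5; μ^(2)=4; μ^(3)=-16

((0, 2, 2, 0); (0, 1, 1, 1); (2, 0, 0, 0))


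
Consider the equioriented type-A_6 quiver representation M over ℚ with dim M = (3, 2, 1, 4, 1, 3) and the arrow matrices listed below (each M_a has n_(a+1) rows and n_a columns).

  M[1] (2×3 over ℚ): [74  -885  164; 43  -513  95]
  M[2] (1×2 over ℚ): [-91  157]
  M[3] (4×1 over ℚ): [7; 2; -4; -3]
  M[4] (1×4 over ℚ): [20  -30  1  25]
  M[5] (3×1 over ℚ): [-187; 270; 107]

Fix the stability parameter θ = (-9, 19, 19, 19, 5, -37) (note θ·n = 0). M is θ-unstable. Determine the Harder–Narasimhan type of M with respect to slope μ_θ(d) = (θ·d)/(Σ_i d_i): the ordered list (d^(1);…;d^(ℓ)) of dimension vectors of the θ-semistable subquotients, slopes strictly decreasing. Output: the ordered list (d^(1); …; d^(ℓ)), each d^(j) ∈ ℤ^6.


Barcode: M ≅ I[1,1], I[1,2], I[1,6], I[4,4]^3, I[6,6]^2. HN layers by μ_θ (4 steps, strictly decreasing):
  μ^(1)=19; μ^(2)=5; μ^(3)=-9; μ^(4)=-37

((0, 1, 0, 3, 0, 0); (0, 1, 1, 1, 1, 1); (3, 0, 0, 0, 0, 0); (0, 0, 0, 0, 0, 2))


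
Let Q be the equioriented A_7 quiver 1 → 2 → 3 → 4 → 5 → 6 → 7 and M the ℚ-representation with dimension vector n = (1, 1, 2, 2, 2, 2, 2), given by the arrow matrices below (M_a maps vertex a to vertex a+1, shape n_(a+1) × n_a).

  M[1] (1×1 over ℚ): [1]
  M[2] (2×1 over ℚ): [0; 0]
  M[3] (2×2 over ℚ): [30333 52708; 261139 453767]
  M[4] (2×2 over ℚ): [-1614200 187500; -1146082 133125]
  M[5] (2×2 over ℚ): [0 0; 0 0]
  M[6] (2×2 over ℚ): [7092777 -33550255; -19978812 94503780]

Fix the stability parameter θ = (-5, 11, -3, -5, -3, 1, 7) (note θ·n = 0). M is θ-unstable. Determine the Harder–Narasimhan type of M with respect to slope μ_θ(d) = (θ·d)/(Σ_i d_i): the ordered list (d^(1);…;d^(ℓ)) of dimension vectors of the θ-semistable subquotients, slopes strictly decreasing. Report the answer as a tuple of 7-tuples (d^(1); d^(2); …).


Barcode: M ≅ I[1,2], I[3,4], I[3,5], I[5,5], I[6,6], I[6,7], I[7,7]. HN layers by μ_θ (6 steps, strictly decreasing):
  μ^(1)=11; μ^(2)=7; μ^(3)=1; μ^(4)=-3; μ^(5)=-4; μ^(6)=-5

((0, 1, 0, 0, 0, 0, 0); (0, 0, 0, 0, 0, 0, 2); (0, 0, 0, 0, 0, 2, 0); (0, 0, 0, 0, 2, 0, 0); (0, 0, 2, 2, 0, 0, 0); (1, 0, 0, 0, 0, 0, 0))


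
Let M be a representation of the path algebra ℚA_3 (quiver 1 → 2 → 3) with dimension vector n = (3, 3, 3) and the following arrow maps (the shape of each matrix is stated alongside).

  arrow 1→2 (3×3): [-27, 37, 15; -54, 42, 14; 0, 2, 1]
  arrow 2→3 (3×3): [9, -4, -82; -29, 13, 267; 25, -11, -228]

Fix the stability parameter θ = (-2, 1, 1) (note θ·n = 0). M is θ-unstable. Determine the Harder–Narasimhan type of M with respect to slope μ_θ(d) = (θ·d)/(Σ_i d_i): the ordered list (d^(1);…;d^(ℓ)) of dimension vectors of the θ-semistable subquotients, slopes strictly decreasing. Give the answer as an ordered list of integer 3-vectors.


Interval decomposition of M: I[1,1], I[1,3]^2, I[2,3].
HN type (ℓ=2): μ^(1)=1; μ^(2)=-2

((0, 3, 3); (3, 0, 0))


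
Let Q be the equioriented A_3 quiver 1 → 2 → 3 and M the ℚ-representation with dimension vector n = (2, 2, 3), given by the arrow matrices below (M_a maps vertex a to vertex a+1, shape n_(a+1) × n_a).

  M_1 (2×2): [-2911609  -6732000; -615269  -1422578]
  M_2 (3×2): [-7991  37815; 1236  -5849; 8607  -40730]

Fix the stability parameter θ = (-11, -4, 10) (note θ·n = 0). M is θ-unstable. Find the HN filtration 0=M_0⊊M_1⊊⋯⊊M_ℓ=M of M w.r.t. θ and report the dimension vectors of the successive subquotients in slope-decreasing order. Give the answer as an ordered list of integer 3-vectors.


Interval decomposition of M: I[1,3]^2, I[3,3].
HN type (ℓ=3): μ^(1)=10; μ^(2)=-4; μ^(3)=-11

((0, 0, 3); (0, 2, 0); (2, 0, 0))


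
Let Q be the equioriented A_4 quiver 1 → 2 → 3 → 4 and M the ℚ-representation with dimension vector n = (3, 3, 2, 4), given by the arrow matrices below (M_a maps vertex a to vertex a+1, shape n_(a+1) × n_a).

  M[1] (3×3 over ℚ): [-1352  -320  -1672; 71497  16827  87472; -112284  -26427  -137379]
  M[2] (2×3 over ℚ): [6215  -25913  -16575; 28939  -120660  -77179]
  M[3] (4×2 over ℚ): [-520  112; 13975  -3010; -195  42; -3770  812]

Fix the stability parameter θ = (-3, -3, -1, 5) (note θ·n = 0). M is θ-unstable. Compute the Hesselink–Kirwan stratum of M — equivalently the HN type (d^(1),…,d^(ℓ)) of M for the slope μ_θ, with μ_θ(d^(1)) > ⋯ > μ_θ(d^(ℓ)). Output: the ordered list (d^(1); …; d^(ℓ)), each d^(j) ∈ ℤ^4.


Barcode: M ≅ I[1,1], I[1,3], I[1,4], I[2,2], I[4,4]^3. HN layers by μ_θ (3 steps, strictly decreasing):
  μ^(1)=5; μ^(2)=-1; μ^(3)=-3

((0, 0, 0, 4); (0, 0, 2, 0); (3, 3, 0, 0))


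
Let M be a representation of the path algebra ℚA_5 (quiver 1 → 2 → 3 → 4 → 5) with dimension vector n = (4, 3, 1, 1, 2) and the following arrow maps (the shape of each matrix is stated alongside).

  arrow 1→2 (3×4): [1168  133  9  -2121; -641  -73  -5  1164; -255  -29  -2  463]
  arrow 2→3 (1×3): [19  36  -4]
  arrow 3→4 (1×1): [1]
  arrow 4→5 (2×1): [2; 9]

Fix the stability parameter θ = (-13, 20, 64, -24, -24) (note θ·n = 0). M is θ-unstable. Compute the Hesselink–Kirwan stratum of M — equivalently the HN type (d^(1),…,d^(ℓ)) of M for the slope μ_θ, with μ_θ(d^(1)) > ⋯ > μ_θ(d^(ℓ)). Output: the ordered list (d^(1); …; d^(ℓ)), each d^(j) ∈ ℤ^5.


Barcode: M ≅ I[1,1], I[1,2]^2, I[1,5], I[5,5]. HN layers by μ_θ (4 steps, strictly decreasing):
  μ^(1)=20; μ^(2)=9; μ^(3)=-13; μ^(4)=-24

((0, 2, 0, 0, 0); (0, 1, 1, 1, 1); (4, 0, 0, 0, 0); (0, 0, 0, 0, 1))


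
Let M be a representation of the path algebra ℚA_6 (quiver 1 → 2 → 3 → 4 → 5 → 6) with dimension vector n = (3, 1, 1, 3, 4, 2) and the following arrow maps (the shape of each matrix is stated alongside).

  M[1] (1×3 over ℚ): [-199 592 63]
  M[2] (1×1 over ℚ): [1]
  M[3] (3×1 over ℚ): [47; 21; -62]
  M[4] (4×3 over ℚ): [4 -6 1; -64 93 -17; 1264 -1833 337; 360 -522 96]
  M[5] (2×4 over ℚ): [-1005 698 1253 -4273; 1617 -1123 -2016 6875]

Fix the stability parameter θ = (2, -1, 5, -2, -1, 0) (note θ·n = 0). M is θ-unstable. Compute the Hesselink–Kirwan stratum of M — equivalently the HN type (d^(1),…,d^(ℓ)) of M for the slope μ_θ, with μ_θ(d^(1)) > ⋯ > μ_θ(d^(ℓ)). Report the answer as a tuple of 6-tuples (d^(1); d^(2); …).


Interval decomposition of M: I[1,1]^2, I[1,6], I[4,4], I[4,6], I[5,5]^2.
HN type (ℓ=5): μ^(1)=2; μ^(2)=1/2; μ^(3)=0; μ^(4)=-1; μ^(5)=-2

((2, 0, 0, 0, 0, 0); (1, 1, 1, 1, 1, 1); (0, 0, 0, 0, 0, 1); (0, 0, 0, 0, 3, 0); (0, 0, 0, 2, 0, 0))


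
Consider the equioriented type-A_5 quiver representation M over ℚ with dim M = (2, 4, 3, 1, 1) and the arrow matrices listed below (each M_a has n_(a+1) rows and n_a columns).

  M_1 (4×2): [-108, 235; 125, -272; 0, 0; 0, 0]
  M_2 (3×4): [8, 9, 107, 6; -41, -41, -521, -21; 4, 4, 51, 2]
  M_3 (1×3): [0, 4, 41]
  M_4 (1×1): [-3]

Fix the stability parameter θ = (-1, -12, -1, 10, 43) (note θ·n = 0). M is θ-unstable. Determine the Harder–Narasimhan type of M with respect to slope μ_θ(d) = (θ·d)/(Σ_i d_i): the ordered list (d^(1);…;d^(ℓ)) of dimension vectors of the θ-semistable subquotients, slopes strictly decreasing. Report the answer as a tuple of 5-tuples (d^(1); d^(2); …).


Barcode: M ≅ I[1,3]^2, I[2,2], I[2,5]. HN layers by μ_θ (5 steps, strictly decreasing):
  μ^(1)=43; μ^(2)=10; μ^(3)=-1; μ^(4)=-13/2; μ^(5)=-12

((0, 0, 0, 0, 1); (0, 0, 0, 1, 0); (0, 0, 3, 0, 0); (2, 2, 0, 0, 0); (0, 2, 0, 0, 0))


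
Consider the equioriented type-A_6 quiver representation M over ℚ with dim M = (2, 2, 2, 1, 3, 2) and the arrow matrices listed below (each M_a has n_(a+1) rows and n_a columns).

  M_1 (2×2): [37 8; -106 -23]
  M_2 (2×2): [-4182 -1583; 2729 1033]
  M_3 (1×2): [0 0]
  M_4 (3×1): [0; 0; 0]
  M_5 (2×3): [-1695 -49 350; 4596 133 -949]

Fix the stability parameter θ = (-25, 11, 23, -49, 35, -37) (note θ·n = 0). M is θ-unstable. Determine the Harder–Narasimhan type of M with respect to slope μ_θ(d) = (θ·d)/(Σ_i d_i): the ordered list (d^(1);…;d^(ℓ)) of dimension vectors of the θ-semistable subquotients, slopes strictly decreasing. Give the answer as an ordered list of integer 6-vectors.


Via rank(M_{q-1}∘⋯∘M_p): M ≅ I[1,3]^2, I[4,4], I[5,5], I[5,6]^2.
μ_θ-semistable layers: μ^(1)=35; μ^(2)=23; μ^(3)=11; μ^(4)=-1; μ^(5)=-25; μ^(6)=-49

((0, 0, 0, 0, 1, 0); (0, 0, 2, 0, 0, 0); (0, 2, 0, 0, 0, 0); (0, 0, 0, 0, 2, 2); (2, 0, 0, 0, 0, 0); (0, 0, 0, 1, 0, 0))


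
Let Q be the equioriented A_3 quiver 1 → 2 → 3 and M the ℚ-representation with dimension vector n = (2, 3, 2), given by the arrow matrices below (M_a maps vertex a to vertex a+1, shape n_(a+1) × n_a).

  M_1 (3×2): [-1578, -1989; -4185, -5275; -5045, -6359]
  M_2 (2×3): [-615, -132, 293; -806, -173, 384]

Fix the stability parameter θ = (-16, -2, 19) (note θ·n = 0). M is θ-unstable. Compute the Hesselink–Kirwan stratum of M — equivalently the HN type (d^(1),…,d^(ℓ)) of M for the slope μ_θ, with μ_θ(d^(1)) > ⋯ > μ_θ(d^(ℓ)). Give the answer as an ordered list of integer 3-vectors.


Via rank(M_{q-1}∘⋯∘M_p): M ≅ I[1,3]^2, I[2,2].
μ_θ-semistable layers: μ^(1)=19; μ^(2)=-2; μ^(3)=-16

((0, 0, 2); (0, 3, 0); (2, 0, 0))


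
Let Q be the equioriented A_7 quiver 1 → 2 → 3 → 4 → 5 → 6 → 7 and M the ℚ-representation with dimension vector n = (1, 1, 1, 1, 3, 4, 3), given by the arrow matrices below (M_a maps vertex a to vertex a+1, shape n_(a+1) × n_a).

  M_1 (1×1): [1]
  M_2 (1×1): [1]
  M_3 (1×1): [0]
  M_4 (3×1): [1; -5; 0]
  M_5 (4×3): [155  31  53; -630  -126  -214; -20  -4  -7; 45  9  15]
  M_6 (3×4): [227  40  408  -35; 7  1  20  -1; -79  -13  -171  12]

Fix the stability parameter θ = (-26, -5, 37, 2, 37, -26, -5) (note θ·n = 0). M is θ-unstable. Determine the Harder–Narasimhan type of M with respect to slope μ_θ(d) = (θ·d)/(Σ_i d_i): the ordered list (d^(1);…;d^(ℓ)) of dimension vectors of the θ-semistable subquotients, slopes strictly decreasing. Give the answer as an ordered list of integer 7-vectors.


Barcode: M ≅ I[1,3], I[4,5], I[5,7]^2, I[6,6], I[6,7]. HN layers by μ_θ (4 steps, strictly decreasing):
  μ^(1)=37; μ^(2)=2; μ^(3)=-5; μ^(4)=-26

((0, 0, 1, 0, 1, 0, 0); (0, 0, 0, 1, 2, 2, 2); (0, 1, 0, 0, 0, 0, 1); (1, 0, 0, 0, 0, 2, 0))


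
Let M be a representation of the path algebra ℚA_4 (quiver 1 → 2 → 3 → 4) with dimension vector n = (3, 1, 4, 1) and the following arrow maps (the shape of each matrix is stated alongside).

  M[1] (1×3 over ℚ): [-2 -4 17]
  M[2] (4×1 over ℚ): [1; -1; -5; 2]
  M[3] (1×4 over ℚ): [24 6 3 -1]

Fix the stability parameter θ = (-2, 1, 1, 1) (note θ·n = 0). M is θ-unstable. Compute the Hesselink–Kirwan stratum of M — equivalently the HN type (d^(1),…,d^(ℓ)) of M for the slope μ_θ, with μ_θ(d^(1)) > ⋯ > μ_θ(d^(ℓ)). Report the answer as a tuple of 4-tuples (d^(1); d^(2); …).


Barcode: M ≅ I[1,1]^2, I[1,4], I[3,3]^3. HN layers by μ_θ (2 steps, strictly decreasing):
  μ^(1)=1; μ^(2)=-2

((0, 1, 4, 1); (3, 0, 0, 0))


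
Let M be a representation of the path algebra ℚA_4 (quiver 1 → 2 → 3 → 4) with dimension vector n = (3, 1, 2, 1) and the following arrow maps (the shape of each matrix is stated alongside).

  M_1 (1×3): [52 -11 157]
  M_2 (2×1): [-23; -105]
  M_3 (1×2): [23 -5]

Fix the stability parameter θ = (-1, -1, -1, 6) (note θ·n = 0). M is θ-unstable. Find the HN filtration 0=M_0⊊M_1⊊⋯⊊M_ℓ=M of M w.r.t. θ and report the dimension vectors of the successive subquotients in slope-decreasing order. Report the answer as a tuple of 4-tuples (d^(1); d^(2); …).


Barcode: M ≅ I[1,1]^2, I[1,4], I[3,3]. HN layers by μ_θ (2 steps, strictly decreasing):
  μ^(1)=6; μ^(2)=-1

((0, 0, 0, 1); (3, 1, 2, 0))


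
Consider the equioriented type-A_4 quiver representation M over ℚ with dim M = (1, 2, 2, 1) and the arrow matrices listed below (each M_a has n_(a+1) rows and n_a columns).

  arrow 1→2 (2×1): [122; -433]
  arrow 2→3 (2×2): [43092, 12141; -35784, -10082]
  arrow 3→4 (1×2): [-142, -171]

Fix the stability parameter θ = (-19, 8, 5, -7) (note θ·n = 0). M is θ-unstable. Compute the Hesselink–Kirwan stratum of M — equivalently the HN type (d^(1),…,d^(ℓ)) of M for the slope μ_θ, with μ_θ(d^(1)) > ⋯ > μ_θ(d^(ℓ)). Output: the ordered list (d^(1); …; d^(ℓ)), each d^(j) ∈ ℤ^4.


Via rank(M_{q-1}∘⋯∘M_p): M ≅ I[1,3], I[2,2], I[3,4].
μ_θ-semistable layers: μ^(1)=8; μ^(2)=13/2; μ^(3)=-1; μ^(4)=-19

((0, 1, 0, 0); (0, 1, 1, 0); (0, 0, 1, 1); (1, 0, 0, 0))


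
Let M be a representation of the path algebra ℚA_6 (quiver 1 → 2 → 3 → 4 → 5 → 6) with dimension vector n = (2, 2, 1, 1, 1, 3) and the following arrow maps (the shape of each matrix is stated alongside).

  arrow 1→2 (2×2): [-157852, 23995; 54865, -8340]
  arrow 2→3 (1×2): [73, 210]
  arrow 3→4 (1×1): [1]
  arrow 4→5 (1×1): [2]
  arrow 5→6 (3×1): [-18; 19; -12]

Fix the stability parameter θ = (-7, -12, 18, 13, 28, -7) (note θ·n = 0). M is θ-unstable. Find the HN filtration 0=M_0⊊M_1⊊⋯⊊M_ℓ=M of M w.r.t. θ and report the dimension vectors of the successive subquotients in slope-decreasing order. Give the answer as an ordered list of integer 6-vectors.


Barcode: M ≅ I[1,2], I[1,6], I[6,6]^2. HN layers by μ_θ (3 steps, strictly decreasing):
  μ^(1)=13; μ^(2)=-7; μ^(3)=-19/2

((0, 0, 1, 1, 1, 1); (0, 0, 0, 0, 0, 2); (2, 2, 0, 0, 0, 0))


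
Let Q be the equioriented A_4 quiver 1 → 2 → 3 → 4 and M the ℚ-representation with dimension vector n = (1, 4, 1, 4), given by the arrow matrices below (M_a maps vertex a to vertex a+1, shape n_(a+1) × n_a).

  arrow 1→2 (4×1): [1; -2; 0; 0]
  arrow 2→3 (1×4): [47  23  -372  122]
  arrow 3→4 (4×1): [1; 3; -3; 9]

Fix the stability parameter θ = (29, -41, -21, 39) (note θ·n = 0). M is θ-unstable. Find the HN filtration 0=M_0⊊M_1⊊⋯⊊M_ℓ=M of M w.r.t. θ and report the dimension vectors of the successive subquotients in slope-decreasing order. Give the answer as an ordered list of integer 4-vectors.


Interval decomposition of M: I[1,4], I[2,2]^3, I[4,4]^3.
HN type (ℓ=3): μ^(1)=39; μ^(2)=-11; μ^(3)=-41

((0, 0, 0, 4); (1, 1, 1, 0); (0, 3, 0, 0))


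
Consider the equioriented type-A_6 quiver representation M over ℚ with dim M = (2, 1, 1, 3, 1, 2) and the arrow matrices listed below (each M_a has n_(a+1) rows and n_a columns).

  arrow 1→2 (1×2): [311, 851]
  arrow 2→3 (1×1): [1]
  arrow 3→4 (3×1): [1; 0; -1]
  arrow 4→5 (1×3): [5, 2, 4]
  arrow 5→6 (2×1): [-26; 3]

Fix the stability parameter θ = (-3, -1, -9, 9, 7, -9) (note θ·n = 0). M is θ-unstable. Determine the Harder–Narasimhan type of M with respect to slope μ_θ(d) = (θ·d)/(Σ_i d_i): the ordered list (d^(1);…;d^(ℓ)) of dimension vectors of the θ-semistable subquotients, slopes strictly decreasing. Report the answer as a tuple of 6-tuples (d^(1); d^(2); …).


Via rank(M_{q-1}∘⋯∘M_p): M ≅ I[1,1], I[1,6], I[4,4]^2, I[6,6].
μ_θ-semistable layers: μ^(1)=9; μ^(2)=7/3; μ^(3)=-3; μ^(4)=-13/3; μ^(5)=-9

((0, 0, 0, 2, 0, 0); (0, 0, 0, 1, 1, 1); (1, 0, 0, 0, 0, 0); (1, 1, 1, 0, 0, 0); (0, 0, 0, 0, 0, 1))


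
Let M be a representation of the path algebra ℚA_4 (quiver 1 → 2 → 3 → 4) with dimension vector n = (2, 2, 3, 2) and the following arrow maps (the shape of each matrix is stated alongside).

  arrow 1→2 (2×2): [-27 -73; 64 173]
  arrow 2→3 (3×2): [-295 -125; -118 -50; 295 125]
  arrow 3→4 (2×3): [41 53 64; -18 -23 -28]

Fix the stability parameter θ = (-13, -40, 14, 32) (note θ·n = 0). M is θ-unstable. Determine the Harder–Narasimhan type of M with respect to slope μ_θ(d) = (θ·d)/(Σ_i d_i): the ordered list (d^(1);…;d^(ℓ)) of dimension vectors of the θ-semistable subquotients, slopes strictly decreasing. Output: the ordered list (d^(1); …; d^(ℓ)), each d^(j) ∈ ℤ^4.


Barcode: M ≅ I[1,2], I[1,4], I[3,3], I[3,4]. HN layers by μ_θ (3 steps, strictly decreasing):
  μ^(1)=32; μ^(2)=14; μ^(3)=-53/2

((0, 0, 0, 2); (0, 0, 3, 0); (2, 2, 0, 0))


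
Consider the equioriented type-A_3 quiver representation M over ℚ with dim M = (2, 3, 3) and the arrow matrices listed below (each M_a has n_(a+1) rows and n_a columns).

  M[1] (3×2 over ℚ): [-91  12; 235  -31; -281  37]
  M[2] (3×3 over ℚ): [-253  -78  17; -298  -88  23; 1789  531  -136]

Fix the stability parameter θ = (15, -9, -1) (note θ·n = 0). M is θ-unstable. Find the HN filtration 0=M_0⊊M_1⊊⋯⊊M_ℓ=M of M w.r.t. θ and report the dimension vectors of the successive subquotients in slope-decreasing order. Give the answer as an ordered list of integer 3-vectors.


Interval decomposition of M: I[1,3]^2, I[2,3].
HN type (ℓ=3): μ^(1)=5/3; μ^(2)=-1; μ^(3)=-9

((2, 2, 2); (0, 0, 1); (0, 1, 0))


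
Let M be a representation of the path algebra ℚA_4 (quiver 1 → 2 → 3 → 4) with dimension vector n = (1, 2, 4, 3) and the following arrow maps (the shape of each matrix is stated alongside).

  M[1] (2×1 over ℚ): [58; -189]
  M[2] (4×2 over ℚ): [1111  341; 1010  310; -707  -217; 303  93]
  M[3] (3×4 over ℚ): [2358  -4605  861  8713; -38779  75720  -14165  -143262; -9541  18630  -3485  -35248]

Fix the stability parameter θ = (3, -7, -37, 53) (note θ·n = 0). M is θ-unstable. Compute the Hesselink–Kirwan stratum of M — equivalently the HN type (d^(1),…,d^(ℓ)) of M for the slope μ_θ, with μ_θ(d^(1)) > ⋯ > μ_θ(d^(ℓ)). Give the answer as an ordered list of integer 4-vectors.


Interval decomposition of M: I[1,3], I[2,2], I[3,3], I[3,4]^2, I[4,4].
HN type (ℓ=4): μ^(1)=53; μ^(2)=-7; μ^(3)=-41/3; μ^(4)=-37

((0, 0, 0, 3); (0, 1, 0, 0); (1, 1, 1, 0); (0, 0, 3, 0))


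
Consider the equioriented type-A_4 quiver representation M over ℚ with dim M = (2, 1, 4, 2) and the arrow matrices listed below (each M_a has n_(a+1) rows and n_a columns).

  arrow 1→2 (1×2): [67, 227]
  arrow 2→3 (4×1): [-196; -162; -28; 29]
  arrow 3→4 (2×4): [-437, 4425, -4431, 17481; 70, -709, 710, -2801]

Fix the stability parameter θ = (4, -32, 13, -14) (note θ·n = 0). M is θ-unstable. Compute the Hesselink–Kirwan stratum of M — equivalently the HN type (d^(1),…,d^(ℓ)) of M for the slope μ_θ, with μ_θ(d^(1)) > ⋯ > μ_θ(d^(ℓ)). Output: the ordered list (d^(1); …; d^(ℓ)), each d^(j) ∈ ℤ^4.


Via rank(M_{q-1}∘⋯∘M_p): M ≅ I[1,1], I[1,4], I[3,3]^2, I[3,4].
μ_θ-semistable layers: μ^(1)=13; μ^(2)=4; μ^(3)=-1/2; μ^(4)=-14

((0, 0, 2, 0); (1, 0, 0, 0); (0, 0, 2, 2); (1, 1, 0, 0))


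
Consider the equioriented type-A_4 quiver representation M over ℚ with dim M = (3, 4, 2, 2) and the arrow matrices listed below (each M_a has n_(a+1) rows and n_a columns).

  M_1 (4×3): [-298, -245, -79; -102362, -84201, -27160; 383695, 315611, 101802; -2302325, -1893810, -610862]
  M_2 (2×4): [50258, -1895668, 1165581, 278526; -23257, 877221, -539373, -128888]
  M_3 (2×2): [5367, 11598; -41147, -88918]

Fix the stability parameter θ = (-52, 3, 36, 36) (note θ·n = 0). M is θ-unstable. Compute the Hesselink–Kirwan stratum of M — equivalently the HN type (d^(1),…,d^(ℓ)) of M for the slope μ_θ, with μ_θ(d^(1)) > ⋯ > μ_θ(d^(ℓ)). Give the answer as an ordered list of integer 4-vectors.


Via rank(M_{q-1}∘⋯∘M_p): M ≅ I[1,2], I[1,3], I[1,4], I[2,2], I[4,4].
μ_θ-semistable layers: μ^(1)=36; μ^(2)=3; μ^(3)=-52

((0, 0, 2, 2); (0, 4, 0, 0); (3, 0, 0, 0))
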